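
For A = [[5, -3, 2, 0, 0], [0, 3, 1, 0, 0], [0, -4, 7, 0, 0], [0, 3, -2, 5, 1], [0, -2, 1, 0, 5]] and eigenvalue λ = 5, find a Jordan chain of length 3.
v_1 = [[0, 0, 1, -1, 0]]^T, v_2 = [[2, 1, 2, -2, 1]]^T, v_3 = [[1, 0, 0, 0, 0]]^T

We seek v_1 ∈ ker((A - 5I)^3) \ ker((A - 5I)^2), then set v_{i+1} = (A - 5I) v_i.

One such chain is v_1 = [[0, 0, 1, -1, 0]]^T, v_2 = [[2, 1, 2, -2, 1]]^T, v_3 = [[1, 0, 0, 0, 0]]^T. Check: (A - 5I) v_3 = [[0, 0, 0, 0, 0]]^T = 0.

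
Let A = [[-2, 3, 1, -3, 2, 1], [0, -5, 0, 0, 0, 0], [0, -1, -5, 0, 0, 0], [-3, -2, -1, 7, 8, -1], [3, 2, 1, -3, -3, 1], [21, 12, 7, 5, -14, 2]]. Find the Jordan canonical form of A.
The characteristic polynomial is det(xI - A) = (x - 3)^3(x + 5)^3, so the eigenvalues are -5 (algebraic multiplicity 3), 3 (algebraic multiplicity 3).

For λ = -5: rank(A + 5I) = 4, rank((A + 5I)^2) = 3. The eigenspace has dimension 6 - 4 = 2, so there are 2 Jordan blocks; the rank sequence gives block sizes [2, 1].

For λ = 3: rank(A - 3I) = 5, rank((A - 3I)^2) = 4, rank((A - 3I)^3) = 3. The eigenspace has dimension 6 - 5 = 1, so there is 1 Jordan block; the rank sequence gives block sizes [3].

Assembling the blocks gives the Jordan form J above.

J = [[-5, 1, 0, 0, 0, 0], [0, -5, 0, 0, 0, 0], [0, 0, -5, 0, 0, 0], [0, 0, 0, 3, 1, 0], [0, 0, 0, 0, 3, 1], [0, 0, 0, 0, 0, 3]]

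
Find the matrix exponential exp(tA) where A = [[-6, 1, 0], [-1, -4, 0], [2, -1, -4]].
e^{tA} = [[(1 - t)*e^{-5*t}, t*e^{-5*t}, 0], [-t*e^{-5*t}, (t + 1)*e^{-5*t}, 0], [(t + e^{t} - 1)*e^{-5*t}, -t*e^{-5*t}, e^{-4*t}]]

A has Jordan form J = [[-5, 1, 0], [0, -5, 0], [0, 0, -4]] with A = PJP^{-1}, so e^{tA} = P e^{tJ} P^{-1}.

For a Jordan block J_k(λ), e^{tJ_k(λ)} = e^{λt} · (I + tN + t^2 N^2/2! + ... + t^{k-1} N^{k-1}/(k-1)!) where N is the nilpotent superdiagonal part.

Assembling the blocks and conjugating back gives the entries of e^{tA} as shown above.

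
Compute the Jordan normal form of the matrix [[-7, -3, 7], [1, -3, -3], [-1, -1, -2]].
J = [[-4, 1, 0], [0, -4, 1], [0, 0, -4]]

The characteristic polynomial is det(xI - A) = (x + 4)^3, so the eigenvalues are -4 (algebraic multiplicity 3).

For λ = -4: rank(A + 4I) = 2, rank((A + 4I)^2) = 1, rank((A + 4I)^3) = 0. The eigenspace has dimension 3 - 2 = 1, so there is 1 Jordan block; the rank sequence gives block sizes [3].

Assembling the blocks gives the Jordan form J above.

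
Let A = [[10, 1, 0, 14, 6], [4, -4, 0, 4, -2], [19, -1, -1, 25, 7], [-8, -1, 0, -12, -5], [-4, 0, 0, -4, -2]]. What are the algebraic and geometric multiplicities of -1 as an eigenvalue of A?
The characteristic polynomial is x^2(x + 1)(x + 4)^2, so the factor x + 1 appears with exponent 1: the algebraic multiplicity is 1.

rank(A + I) = 4, so the eigenspace has dimension 5 - 4 = 1: the geometric multiplicity is 1.

algebraic multiplicity 1, geometric multiplicity 1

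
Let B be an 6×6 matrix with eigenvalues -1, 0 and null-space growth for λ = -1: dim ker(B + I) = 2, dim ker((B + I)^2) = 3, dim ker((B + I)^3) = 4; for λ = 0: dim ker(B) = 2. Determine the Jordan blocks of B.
Jordan blocks: (-1, 3), (-1, 1), (0, 1), (0, 1)

λ = -1: successive nullity increments [2, 1, 1] count blocks of size ≥ k; block sizes are [3, 1].
λ = 0: successive nullity increments [2] count blocks of size ≥ k; block sizes are [1, 1].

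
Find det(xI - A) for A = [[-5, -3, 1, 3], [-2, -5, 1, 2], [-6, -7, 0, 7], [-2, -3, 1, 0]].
xI - A = [[x + 5, 3, -1, -3], [2, x + 5, -1, -2], [6, 7, x, -7], [2, 3, -1, x]].

Expanding det(xI - A) along the first row:
det(xI - A) = + (x + 5)·det([[x + 5, -1, -2], [7, x, -7], [3, -1, x]]) - (3)·det([[2, -1, -2], [6, x, -7], [2, -1, x]]) + (-1)·det([[2, x + 5, -2], [6, 7, -7], [2, 3, x]]) - (-3)·det([[2, x + 5, -1], [6, 7, x], [2, 3, -1]]).

Evaluating gives χ_A(x) = x^4 + 10x^3 + 37x^2 + 60x + 36 = (x + 2)^2(x + 3)^2.

χ_A(x) = (x + 2)^2(x + 3)^2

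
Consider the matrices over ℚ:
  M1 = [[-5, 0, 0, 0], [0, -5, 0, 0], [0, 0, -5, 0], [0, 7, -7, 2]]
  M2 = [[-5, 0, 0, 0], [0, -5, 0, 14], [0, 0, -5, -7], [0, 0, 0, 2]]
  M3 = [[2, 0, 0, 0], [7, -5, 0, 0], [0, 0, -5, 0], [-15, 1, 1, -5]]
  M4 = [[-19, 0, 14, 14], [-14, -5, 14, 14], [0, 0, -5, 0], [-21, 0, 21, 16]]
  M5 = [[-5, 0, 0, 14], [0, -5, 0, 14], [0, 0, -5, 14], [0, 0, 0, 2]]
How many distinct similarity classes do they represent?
2 classes: {M1, M2, M4, M5}, {M3}

Characteristic polynomials: χ_{M1} = (x - 2)(x + 5)^3, χ_{M2} = (x - 2)(x + 5)^3, χ_{M3} = (x - 2)(x + 5)^3, χ_{M4} = (x - 2)(x + 5)^3, χ_{M5} = (x - 2)(x + 5)^3.

{M1, M2, M4, M5}: invariant factors x + 5, x + 5, (x - 2)(x + 5).

{M3}: invariant factors x + 5, (x - 2)(x + 5)^2.

Matrices are similar if and only if their invariant-factor lists agree; the partition into similarity classes is {M1, M2, M4, M5}, {M3}.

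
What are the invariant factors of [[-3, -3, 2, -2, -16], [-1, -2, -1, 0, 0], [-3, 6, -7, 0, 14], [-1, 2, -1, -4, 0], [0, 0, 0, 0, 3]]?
The Jordan structure of A has elementary divisors (x + 4)^3, (x + 4), (x - 3). Arranging the block sizes at each eigenvalue in decreasing order and taking row products gives the invariant factors.

Invariant factors (smallest first, each dividing the next): x + 4, (x - 3)(x + 4)^3.

Check: the last factor (x - 3)(x + 4)^3 is the minimal polynomial, and the product (x - 3)(x + 4)^4 is the characteristic polynomial.

x + 4, (x - 3)(x + 4)^3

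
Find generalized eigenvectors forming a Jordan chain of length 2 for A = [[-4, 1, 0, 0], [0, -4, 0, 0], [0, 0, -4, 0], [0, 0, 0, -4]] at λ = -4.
We seek v_1 ∈ ker((A + 4I)^2) \ ker(A + 4I), then set v_{i+1} = (A + 4I) v_i.

One such chain is v_1 = [[-1, 1, -1, 0]]^T, v_2 = [[1, 0, 0, 0]]^T. Check: (A + 4I) v_2 = [[0, 0, 0, 0]]^T = 0.

v_1 = [[-1, 1, -1, 0]]^T, v_2 = [[1, 0, 0, 0]]^T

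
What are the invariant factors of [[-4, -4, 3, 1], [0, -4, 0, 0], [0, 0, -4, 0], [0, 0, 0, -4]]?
The Jordan structure of A has elementary divisors (x + 4)^2, (x + 4), (x + 4). Arranging the block sizes at each eigenvalue in decreasing order and taking row products gives the invariant factors.

Invariant factors (smallest first, each dividing the next): x + 4, x + 4, (x + 4)^2.

Check: the last factor (x + 4)^2 is the minimal polynomial, and the product (x + 4)^4 is the characteristic polynomial.

x + 4, x + 4, (x + 4)^2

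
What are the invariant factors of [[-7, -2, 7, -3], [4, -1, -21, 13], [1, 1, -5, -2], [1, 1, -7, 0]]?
The Jordan structure of A has elementary divisors (x + 5)^2, (x + 5), (x - 2). Arranging the block sizes at each eigenvalue in decreasing order and taking row products gives the invariant factors.

Invariant factors (smallest first, each dividing the next): x + 5, (x - 2)(x + 5)^2.

Check: the last factor (x - 2)(x + 5)^2 is the minimal polynomial, and the product (x - 2)(x + 5)^3 is the characteristic polynomial.

x + 5, (x - 2)(x + 5)^2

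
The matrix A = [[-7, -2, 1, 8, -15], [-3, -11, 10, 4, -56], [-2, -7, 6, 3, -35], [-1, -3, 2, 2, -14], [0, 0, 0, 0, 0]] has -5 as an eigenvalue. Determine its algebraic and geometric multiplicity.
algebraic multiplicity 2, geometric multiplicity 1

The characteristic polynomial is x^3(x + 5)^2, so the factor x + 5 appears with exponent 2: the algebraic multiplicity is 2.

rank(A + 5I) = 4, so the eigenspace has dimension 5 - 4 = 1: the geometric multiplicity is 1.

Since 1 < 2, A is not diagonalizable.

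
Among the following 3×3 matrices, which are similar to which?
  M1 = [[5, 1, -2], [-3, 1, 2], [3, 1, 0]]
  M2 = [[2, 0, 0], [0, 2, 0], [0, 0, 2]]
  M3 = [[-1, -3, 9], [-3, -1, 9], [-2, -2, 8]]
Characteristic polynomials: χ_{M1} = (x - 2)^3, χ_{M2} = (x - 2)^3, χ_{M3} = (x - 2)^3.

{M1, M3}: invariant factors x - 2, (x - 2)^2.

{M2}: invariant factors x - 2, x - 2, x - 2.

Matrices are similar if and only if their invariant-factor lists agree; the partition into similarity classes is {M1, M3}, {M2}.

2 classes: {M1, M3}, {M2}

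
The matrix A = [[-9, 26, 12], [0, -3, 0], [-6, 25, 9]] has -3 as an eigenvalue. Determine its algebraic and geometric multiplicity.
The characteristic polynomial is (x - 3)(x + 3)^2, so the factor x + 3 appears with exponent 2: the algebraic multiplicity is 2.

rank(A + 3I) = 2, so the eigenspace has dimension 3 - 2 = 1: the geometric multiplicity is 1.

Since 1 < 2, A is not diagonalizable.

algebraic multiplicity 2, geometric multiplicity 1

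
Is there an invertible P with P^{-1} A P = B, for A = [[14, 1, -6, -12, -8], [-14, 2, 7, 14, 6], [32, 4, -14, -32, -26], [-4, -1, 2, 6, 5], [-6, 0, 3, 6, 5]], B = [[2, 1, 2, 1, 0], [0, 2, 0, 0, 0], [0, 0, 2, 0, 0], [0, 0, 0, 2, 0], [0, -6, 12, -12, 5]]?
Both have characteristic polynomial (x - 5)(x - 2)^4, but the minimal polynomial of A is (x - 5)(x - 2)^3 while the minimal polynomial of B is (x - 5)(x - 2)^2. The minimal polynomial is a similarity invariant, so A and B are not similar.

No.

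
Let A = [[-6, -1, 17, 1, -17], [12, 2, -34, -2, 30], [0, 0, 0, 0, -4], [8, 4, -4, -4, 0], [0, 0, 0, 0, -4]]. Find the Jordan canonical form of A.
J = [[-4, 1, 0, 0, 0], [0, -4, 0, 0, 0], [0, 0, -4, 0, 0], [0, 0, 0, 0, 0], [0, 0, 0, 0, 0]]

The characteristic polynomial is det(xI - A) = x^2(x + 4)^3, so the eigenvalues are -4 (algebraic multiplicity 3), 0 (algebraic multiplicity 2).

For λ = -4: rank(A + 4I) = 3, rank((A + 4I)^2) = 2. The eigenspace has dimension 5 - 3 = 2, so there are 2 Jordan blocks; the rank sequence gives block sizes [2, 1].

For λ = 0: rank(A) = 3. The eigenspace has dimension 5 - 3 = 2, so there are 2 Jordan blocks; the rank sequence gives block sizes [1, 1].

Assembling the blocks gives the Jordan form J above.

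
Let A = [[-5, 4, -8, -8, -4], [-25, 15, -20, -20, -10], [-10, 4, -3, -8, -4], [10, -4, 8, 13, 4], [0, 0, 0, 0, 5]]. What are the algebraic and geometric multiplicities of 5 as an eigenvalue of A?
The characteristic polynomial is (x - 5)^5, so the factor x - 5 appears with exponent 5: the algebraic multiplicity is 5.

rank(A - 5I) = 1, so the eigenspace has dimension 5 - 1 = 4: the geometric multiplicity is 4.

Since 4 < 5, A is not diagonalizable.

algebraic multiplicity 5, geometric multiplicity 4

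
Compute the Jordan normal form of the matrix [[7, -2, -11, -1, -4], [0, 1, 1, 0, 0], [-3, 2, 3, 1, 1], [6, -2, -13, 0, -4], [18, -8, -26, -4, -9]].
The characteristic polynomial is det(xI - A) = (x - 1)^4(x + 2), so the eigenvalues are -2 (algebraic multiplicity 1), 1 (algebraic multiplicity 4).

For λ = -2: algebraic multiplicity 1 gives one 1×1 block.

For λ = 1: rank(A - I) = 3, rank((A - I)^2) = 2, rank((A - I)^3) = 1. The eigenspace has dimension 5 - 3 = 2, so there are 2 Jordan blocks; the rank sequence gives block sizes [3, 1].

Assembling the blocks gives the Jordan form J above.

J = [[-2, 0, 0, 0, 0], [0, 1, 1, 0, 0], [0, 0, 1, 1, 0], [0, 0, 0, 1, 0], [0, 0, 0, 0, 1]]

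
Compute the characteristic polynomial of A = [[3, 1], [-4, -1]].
xI - A = [[x - 3, -1], [4, x + 1]].

Expanding det(xI - A) along the first row:
det(xI - A) = + (x - 3)·det([[x + 1]]) - (-1)·det([[4]]).

Evaluating gives χ_A(x) = x^2 - 2x + 1 = (x - 1)^2.

χ_A(x) = (x - 1)^2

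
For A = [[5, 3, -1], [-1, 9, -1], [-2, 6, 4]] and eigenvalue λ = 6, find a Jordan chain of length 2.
v_1 = [[1, 2, 4]]^T, v_2 = [[1, 1, 2]]^T

We seek v_1 ∈ ker((A - 6I)^2) \ ker(A - 6I), then set v_{i+1} = (A - 6I) v_i.

One such chain is v_1 = [[1, 2, 4]]^T, v_2 = [[1, 1, 2]]^T. Check: (A - 6I) v_2 = [[0, 0, 0]]^T = 0.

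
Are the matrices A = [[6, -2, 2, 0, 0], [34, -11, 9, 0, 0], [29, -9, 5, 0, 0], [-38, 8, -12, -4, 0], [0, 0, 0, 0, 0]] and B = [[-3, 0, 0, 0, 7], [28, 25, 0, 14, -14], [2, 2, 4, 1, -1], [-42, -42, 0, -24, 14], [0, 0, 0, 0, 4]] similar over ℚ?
trace(A) = -4 but trace(B) = 6. The trace is a similarity invariant, so A and B are not similar.

No.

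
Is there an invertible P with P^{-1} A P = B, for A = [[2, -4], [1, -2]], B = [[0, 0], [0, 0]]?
No.

Both have characteristic polynomial x^2, but the minimal polynomial of A is x^2 while the minimal polynomial of B is x. The minimal polynomial is a similarity invariant, so A and B are not similar.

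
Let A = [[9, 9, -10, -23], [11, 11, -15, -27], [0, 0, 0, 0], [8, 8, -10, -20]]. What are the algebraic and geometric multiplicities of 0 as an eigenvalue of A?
algebraic multiplicity 4, geometric multiplicity 2

The characteristic polynomial is x^4, so the factor x appears with exponent 4: the algebraic multiplicity is 4.

rank(A) = 2, so the eigenspace has dimension 4 - 2 = 2: the geometric multiplicity is 2.

Since 2 < 4, A is not diagonalizable.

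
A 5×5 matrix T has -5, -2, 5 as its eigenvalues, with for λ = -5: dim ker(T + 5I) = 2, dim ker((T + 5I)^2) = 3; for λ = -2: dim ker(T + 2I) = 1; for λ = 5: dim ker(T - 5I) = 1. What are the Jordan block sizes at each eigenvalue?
λ = -5: successive nullity increments [2, 1] count blocks of size ≥ k; block sizes are [2, 1].
λ = -2: successive nullity increments [1] count blocks of size ≥ k; block sizes are [1].
λ = 5: successive nullity increments [1] count blocks of size ≥ k; block sizes are [1].

Jordan blocks: (-5, 2), (-5, 1), (-2, 1), (5, 1)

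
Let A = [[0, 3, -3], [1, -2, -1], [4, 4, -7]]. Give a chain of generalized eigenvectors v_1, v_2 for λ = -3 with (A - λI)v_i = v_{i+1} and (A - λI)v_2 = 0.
v_1 = [[0, 1, 0]]^T, v_2 = [[3, 1, 4]]^T

We seek v_1 ∈ ker((A + 3I)^2) \ ker(A + 3I), then set v_{i+1} = (A + 3I) v_i.

One such chain is v_1 = [[0, 1, 0]]^T, v_2 = [[3, 1, 4]]^T. Check: (A + 3I) v_2 = [[0, 0, 0]]^T = 0.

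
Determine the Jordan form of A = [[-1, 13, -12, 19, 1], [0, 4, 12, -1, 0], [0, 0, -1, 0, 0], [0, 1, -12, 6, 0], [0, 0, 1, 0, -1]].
J = [[-1, 1, 0, 0, 0], [0, -1, 1, 0, 0], [0, 0, -1, 0, 0], [0, 0, 0, 5, 1], [0, 0, 0, 0, 5]]

The characteristic polynomial is det(xI - A) = (x - 5)^2(x + 1)^3, so the eigenvalues are -1 (algebraic multiplicity 3), 5 (algebraic multiplicity 2).

For λ = -1: rank(A + I) = 4, rank((A + I)^2) = 3, rank((A + I)^3) = 2. The eigenspace has dimension 5 - 4 = 1, so there is 1 Jordan block; the rank sequence gives block sizes [3].

For λ = 5: rank(A - 5I) = 4, rank((A - 5I)^2) = 3. The eigenspace has dimension 5 - 4 = 1, so there is 1 Jordan block; the rank sequence gives block sizes [2].

Assembling the blocks gives the Jordan form J above.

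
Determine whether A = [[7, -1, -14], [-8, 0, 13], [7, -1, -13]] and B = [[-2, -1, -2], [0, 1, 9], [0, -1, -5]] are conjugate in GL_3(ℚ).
Two matrices over a field are similar if and only if they have the same invariant factors.

Both A and B have characteristic polynomial (x + 2)^3 and minimal polynomial (x + 2)^3. Computing further, both have invariant factors (x + 2)^3. Hence A and B are similar.

Yes.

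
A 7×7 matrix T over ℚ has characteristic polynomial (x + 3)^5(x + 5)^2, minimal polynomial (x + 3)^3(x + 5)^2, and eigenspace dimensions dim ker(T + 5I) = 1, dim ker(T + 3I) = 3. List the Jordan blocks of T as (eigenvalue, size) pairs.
λ = -5: algebraic multiplicity 2 (exponent in χ_T), largest block size 2 (exponent in m_T), 1 block (geometric multiplicity). This forces block sizes [2].
λ = -3: algebraic multiplicity 5 (exponent in χ_T), largest block size 3 (exponent in m_T), 3 blocks (geometric multiplicity). These force block sizes [3, 1, 1].

Jordan blocks: (-5, 2), (-3, 3), (-3, 1), (-3, 1)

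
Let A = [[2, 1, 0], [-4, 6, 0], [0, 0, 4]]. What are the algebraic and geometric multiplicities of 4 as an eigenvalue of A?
algebraic multiplicity 3, geometric multiplicity 2

The characteristic polynomial is (x - 4)^3, so the factor x - 4 appears with exponent 3: the algebraic multiplicity is 3.

rank(A - 4I) = 1, so the eigenspace has dimension 3 - 1 = 2: the geometric multiplicity is 2.

Since 2 < 3, A is not diagonalizable.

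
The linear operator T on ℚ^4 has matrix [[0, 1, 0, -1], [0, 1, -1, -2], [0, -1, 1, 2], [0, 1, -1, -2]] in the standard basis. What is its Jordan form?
J = [[0, 1, 0, 0], [0, 0, 0, 0], [0, 0, 0, 1], [0, 0, 0, 0]]

The characteristic polynomial is det(xI - A) = x^4, so the eigenvalues are 0 (algebraic multiplicity 4).

For λ = 0: rank(A) = 2, rank(A^2) = 0. The eigenspace has dimension 4 - 2 = 2, so there are 2 Jordan blocks; the rank sequence gives block sizes [2, 2].

Assembling the blocks gives the Jordan form J above.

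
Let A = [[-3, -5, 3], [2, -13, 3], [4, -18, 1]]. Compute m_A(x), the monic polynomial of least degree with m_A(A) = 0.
m_A(x) = (x + 5)^3

The characteristic polynomial factors as (x + 5)^3. The minimal polynomial is ∏(x - λ)^{k_λ} where k_λ is the size of the largest Jordan block at λ.

For λ = -5: rank(A + 5I) = 2, and the largest Jordan block has size 3 (the smallest k with rank((A + 5I)^k) = rank((A + 5I)^(k+1))).

So m_A(x) = (x + 5)^3.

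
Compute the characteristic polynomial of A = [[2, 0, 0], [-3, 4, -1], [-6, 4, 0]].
xI - A = [[x - 2, 0, 0], [3, x - 4, 1], [6, -4, x]].

Expanding det(xI - A) along the first row:
det(xI - A) = + (x - 2)·det([[x - 4, 1], [-4, x]]) - (0)·det([[3, 1], [6, x]]) + (0)·det([[3, x - 4], [6, -4]]).

Evaluating gives χ_A(x) = x^3 - 6x^2 + 12x - 8 = (x - 2)^3.

χ_A(x) = (x - 2)^3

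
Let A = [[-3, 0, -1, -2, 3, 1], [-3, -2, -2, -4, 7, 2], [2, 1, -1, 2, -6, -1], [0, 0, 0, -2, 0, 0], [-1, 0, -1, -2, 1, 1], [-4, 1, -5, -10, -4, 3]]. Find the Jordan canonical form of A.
The characteristic polynomial is det(xI - A) = (x - 2)^2(x + 2)^4, so the eigenvalues are -2 (algebraic multiplicity 4), 2 (algebraic multiplicity 2).

For λ = -2: rank(A + 2I) = 4, rank((A + 2I)^2) = 3, rank((A + 2I)^3) = 2. The eigenspace has dimension 6 - 4 = 2, so there are 2 Jordan blocks; the rank sequence gives block sizes [3, 1].

For λ = 2: rank(A - 2I) = 5, rank((A - 2I)^2) = 4. The eigenspace has dimension 6 - 5 = 1, so there is 1 Jordan block; the rank sequence gives block sizes [2].

Assembling the blocks gives the Jordan form J above.

J = [[-2, 1, 0, 0, 0, 0], [0, -2, 1, 0, 0, 0], [0, 0, -2, 0, 0, 0], [0, 0, 0, -2, 0, 0], [0, 0, 0, 0, 2, 1], [0, 0, 0, 0, 0, 2]]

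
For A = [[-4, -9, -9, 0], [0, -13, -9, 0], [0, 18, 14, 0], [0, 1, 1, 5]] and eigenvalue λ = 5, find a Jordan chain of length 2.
v_1 = [[-1, -1, 2, 1]]^T, v_2 = [[0, 0, 0, 1]]^T

We seek v_1 ∈ ker((A - 5I)^2) \ ker(A - 5I), then set v_{i+1} = (A - 5I) v_i.

One such chain is v_1 = [[-1, -1, 2, 1]]^T, v_2 = [[0, 0, 0, 1]]^T. Check: (A - 5I) v_2 = [[0, 0, 0, 0]]^T = 0.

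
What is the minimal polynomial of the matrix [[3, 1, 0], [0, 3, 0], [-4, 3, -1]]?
The characteristic polynomial factors as (x - 3)^2(x + 1). The minimal polynomial is ∏(x - λ)^{k_λ} where k_λ is the size of the largest Jordan block at λ.

For λ = -1: rank(A + I) = 2, and the largest Jordan block has size 1 (the smallest k with rank((A + I)^k) = rank((A + I)^(k+1))).
For λ = 3: rank(A - 3I) = 2, and the largest Jordan block has size 2 (the smallest k with rank((A - 3I)^k) = rank((A - 3I)^(k+1))).

So m_A(x) = (x - 3)^2(x + 1).

m_A(x) = (x - 3)^2(x + 1)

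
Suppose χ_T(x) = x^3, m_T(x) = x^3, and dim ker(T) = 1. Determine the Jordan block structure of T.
Jordan blocks: (0, 3)

λ = 0: algebraic multiplicity 3 (exponent in χ_T), largest block size 3 (exponent in m_T), 1 block (geometric multiplicity). This forces block sizes [3].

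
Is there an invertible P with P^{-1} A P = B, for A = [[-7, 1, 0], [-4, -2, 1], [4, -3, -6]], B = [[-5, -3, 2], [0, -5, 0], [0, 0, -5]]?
Both have characteristic polynomial (x + 5)^3, but the minimal polynomial of A is (x + 5)^3 while the minimal polynomial of B is (x + 5)^2. The minimal polynomial is a similarity invariant, so A and B are not similar.

No.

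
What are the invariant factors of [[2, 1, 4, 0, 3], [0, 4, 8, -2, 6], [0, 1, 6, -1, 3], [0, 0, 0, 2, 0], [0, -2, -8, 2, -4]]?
The Jordan structure of A has elementary divisors (x - 2)^2, (x - 2)^2, (x - 2). Arranging the block sizes at each eigenvalue in decreasing order and taking row products gives the invariant factors.

Invariant factors (smallest first, each dividing the next): x - 2, (x - 2)^2, (x - 2)^2.

Check: the last factor (x - 2)^2 is the minimal polynomial, and the product (x - 2)^5 is the characteristic polynomial.

x - 2, (x - 2)^2, (x - 2)^2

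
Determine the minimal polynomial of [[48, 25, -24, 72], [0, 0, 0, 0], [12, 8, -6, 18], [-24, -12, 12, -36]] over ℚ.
m_A(x) = x^2(x - 6)

The characteristic polynomial factors as x^3(x - 6). The minimal polynomial is ∏(x - λ)^{k_λ} where k_λ is the size of the largest Jordan block at λ.

For λ = 0: rank(A) = 2, and the largest Jordan block has size 2 (the smallest k with rank(A^k) = rank(A^(k+1))).
For λ = 6: rank(A - 6I) = 3, and the largest Jordan block has size 1 (the smallest k with rank((A - 6I)^k) = rank((A - 6I)^(k+1))).

So m_A(x) = x^2(x - 6).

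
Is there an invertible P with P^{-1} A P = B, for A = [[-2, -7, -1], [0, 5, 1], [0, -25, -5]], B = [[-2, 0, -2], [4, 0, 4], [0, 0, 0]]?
Both have characteristic polynomial x^2(x + 2), but the minimal polynomial of A is x^2(x + 2) while the minimal polynomial of B is x(x + 2). The minimal polynomial is a similarity invariant, so A and B are not similar.

No.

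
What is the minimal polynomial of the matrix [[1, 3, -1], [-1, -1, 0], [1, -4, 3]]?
The characteristic polynomial factors as (x - 1)^3. The minimal polynomial is ∏(x - λ)^{k_λ} where k_λ is the size of the largest Jordan block at λ.

For λ = 1: rank(A - I) = 2, and the largest Jordan block has size 3 (the smallest k with rank((A - I)^k) = rank((A - I)^(k+1))).

So m_A(x) = (x - 1)^3.

m_A(x) = (x - 1)^3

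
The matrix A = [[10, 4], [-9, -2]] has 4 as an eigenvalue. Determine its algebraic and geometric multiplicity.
algebraic multiplicity 2, geometric multiplicity 1

The characteristic polynomial is (x - 4)^2, so the factor x - 4 appears with exponent 2: the algebraic multiplicity is 2.

rank(A - 4I) = 1, so the eigenspace has dimension 2 - 1 = 1: the geometric multiplicity is 1.

Since 1 < 2, A is not diagonalizable.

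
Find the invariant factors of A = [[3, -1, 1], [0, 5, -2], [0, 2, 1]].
The Jordan structure of A has elementary divisors (x - 3)^2, (x - 3). Arranging the block sizes at each eigenvalue in decreasing order and taking row products gives the invariant factors.

Invariant factors (smallest first, each dividing the next): x - 3, (x - 3)^2.

Check: the last factor (x - 3)^2 is the minimal polynomial, and the product (x - 3)^3 is the characteristic polynomial.

x - 3, (x - 3)^2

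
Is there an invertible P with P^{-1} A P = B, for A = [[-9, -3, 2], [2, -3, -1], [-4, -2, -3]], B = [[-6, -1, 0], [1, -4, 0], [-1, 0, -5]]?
Yes.

Two matrices over a field are similar if and only if they have the same invariant factors.

Both A and B have characteristic polynomial (x + 5)^3 and minimal polynomial (x + 5)^3. Computing further, both have invariant factors (x + 5)^3. Hence A and B are similar.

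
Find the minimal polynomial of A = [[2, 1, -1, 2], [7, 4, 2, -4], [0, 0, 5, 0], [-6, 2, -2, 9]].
m_A(x) = (x - 5)^3

The characteristic polynomial factors as (x - 5)^4. The minimal polynomial is ∏(x - λ)^{k_λ} where k_λ is the size of the largest Jordan block at λ.

For λ = 5: rank(A - 5I) = 2, and the largest Jordan block has size 3 (the smallest k with rank((A - 5I)^k) = rank((A - 5I)^(k+1))).

So m_A(x) = (x - 5)^3.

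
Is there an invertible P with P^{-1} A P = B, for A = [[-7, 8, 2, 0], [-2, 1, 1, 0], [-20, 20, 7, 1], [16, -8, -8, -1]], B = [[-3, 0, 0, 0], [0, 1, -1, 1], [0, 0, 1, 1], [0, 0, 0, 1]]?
Two matrices over a field are similar if and only if they have the same invariant factors.

Both A and B have characteristic polynomial (x - 1)^3(x + 3) and minimal polynomial (x - 1)^3(x + 3). Computing further, both have invariant factors (x - 1)^3(x + 3). Hence A and B are similar.

Yes.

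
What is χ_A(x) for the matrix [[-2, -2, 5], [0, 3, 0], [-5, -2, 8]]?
χ_A(x) = (x - 3)^3

xI - A = [[x + 2, 2, -5], [0, x - 3, 0], [5, 2, x - 8]].

Expanding det(xI - A) along the first row:
det(xI - A) = + (x + 2)·det([[x - 3, 0], [2, x - 8]]) - (2)·det([[0, 0], [5, x - 8]]) + (-5)·det([[0, x - 3], [5, 2]]).

Evaluating gives χ_A(x) = x^3 - 9x^2 + 27x - 27 = (x - 3)^3.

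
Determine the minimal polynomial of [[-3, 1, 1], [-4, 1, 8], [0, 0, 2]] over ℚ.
The characteristic polynomial factors as (x - 2)(x + 1)^2. The minimal polynomial is ∏(x - λ)^{k_λ} where k_λ is the size of the largest Jordan block at λ.

For λ = -1: rank(A + I) = 2, and the largest Jordan block has size 2 (the smallest k with rank((A + I)^k) = rank((A + I)^(k+1))).
For λ = 2: rank(A - 2I) = 2, and the largest Jordan block has size 1 (the smallest k with rank((A - 2I)^k) = rank((A - 2I)^(k+1))).

So m_A(x) = (x - 2)(x + 1)^2.

m_A(x) = (x - 2)(x + 1)^2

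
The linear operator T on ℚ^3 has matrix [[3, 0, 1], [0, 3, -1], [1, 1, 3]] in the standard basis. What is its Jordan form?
The characteristic polynomial is det(xI - A) = (x - 3)^3, so the eigenvalues are 3 (algebraic multiplicity 3).

For λ = 3: rank(A - 3I) = 2, rank((A - 3I)^2) = 1, rank((A - 3I)^3) = 0. The eigenspace has dimension 3 - 2 = 1, so there is 1 Jordan block; the rank sequence gives block sizes [3].

Assembling the blocks gives the Jordan form J above.

J = [[3, 1, 0], [0, 3, 1], [0, 0, 3]]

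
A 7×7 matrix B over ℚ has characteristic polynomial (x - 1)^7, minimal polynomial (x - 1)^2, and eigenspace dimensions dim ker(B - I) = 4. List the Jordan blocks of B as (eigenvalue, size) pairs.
λ = 1: algebraic multiplicity 7 (exponent in χ_B), largest block size 2 (exponent in m_B), 4 blocks (geometric multiplicity). These force block sizes [2, 2, 2, 1].

Jordan blocks: (1, 2), (1, 2), (1, 2), (1, 1)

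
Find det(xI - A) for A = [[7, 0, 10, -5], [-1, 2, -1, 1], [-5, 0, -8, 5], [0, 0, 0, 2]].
xI - A = [[x - 7, 0, -10, 5], [1, x - 2, 1, -1], [5, 0, x + 8, -5], [0, 0, 0, x - 2]].

Expanding det(xI - A) along the first row:
det(xI - A) = + (x - 7)·det([[x - 2, 1, -1], [0, x + 8, -5], [0, 0, x - 2]]) - (0)·det([[1, 1, -1], [5, x + 8, -5], [0, 0, x - 2]]) + (-10)·det([[1, x - 2, -1], [5, 0, -5], [0, 0, x - 2]]) - (5)·det([[1, x - 2, 1], [5, 0, x + 8], [0, 0, 0]]).

Evaluating gives χ_A(x) = x^4 - 3x^3 - 6x^2 + 28x - 24 = (x - 2)^3(x + 3).

χ_A(x) = (x - 2)^3(x + 3)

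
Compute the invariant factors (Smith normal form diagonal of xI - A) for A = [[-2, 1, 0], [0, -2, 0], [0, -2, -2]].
The Jordan structure of A has elementary divisors (x + 2)^2, (x + 2). Arranging the block sizes at each eigenvalue in decreasing order and taking row products gives the invariant factors.

Invariant factors (smallest first, each dividing the next): x + 2, (x + 2)^2.

Check: the last factor (x + 2)^2 is the minimal polynomial, and the product (x + 2)^3 is the characteristic polynomial.

x + 2, (x + 2)^2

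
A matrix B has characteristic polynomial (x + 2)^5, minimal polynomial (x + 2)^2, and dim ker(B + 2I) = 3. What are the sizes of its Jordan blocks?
Jordan blocks: (-2, 2), (-2, 2), (-2, 1)

λ = -2: algebraic multiplicity 5 (exponent in χ_B), largest block size 2 (exponent in m_B), 3 blocks (geometric multiplicity). These force block sizes [2, 2, 1].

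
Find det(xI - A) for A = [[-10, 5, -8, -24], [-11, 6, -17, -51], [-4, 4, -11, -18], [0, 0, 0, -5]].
xI - A = [[x + 10, -5, 8, 24], [11, x - 6, 17, 51], [4, -4, x + 11, 18], [0, 0, 0, x + 5]].

Expanding det(xI - A) along the first row:
det(xI - A) = + (x + 10)·det([[x - 6, 17, 51], [-4, x + 11, 18], [0, 0, x + 5]]) - (-5)·det([[11, 17, 51], [4, x + 11, 18], [0, 0, x + 5]]) + (8)·det([[11, x - 6, 51], [4, -4, 18], [0, 0, x + 5]]) - (24)·det([[11, x - 6, 17], [4, -4, x + 11], [0, 0, 0]]).

Evaluating gives χ_A(x) = x^4 + 20x^3 + 150x^2 + 500x + 625 = (x + 5)^4.

χ_A(x) = (x + 5)^4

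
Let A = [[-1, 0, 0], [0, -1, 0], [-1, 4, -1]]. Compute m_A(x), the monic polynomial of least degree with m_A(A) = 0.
m_A(x) = (x + 1)^2

The characteristic polynomial factors as (x + 1)^3. The minimal polynomial is ∏(x - λ)^{k_λ} where k_λ is the size of the largest Jordan block at λ.

For λ = -1: rank(A + I) = 1, and the largest Jordan block has size 2 (the smallest k with rank((A + I)^k) = rank((A + I)^(k+1))).

So m_A(x) = (x + 1)^2.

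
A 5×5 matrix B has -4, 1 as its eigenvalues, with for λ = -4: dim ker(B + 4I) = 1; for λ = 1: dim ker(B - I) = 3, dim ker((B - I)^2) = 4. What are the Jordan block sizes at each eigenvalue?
Jordan blocks: (-4, 1), (1, 2), (1, 1), (1, 1)

λ = -4: successive nullity increments [1] count blocks of size ≥ k; block sizes are [1].
λ = 1: successive nullity increments [3, 1] count blocks of size ≥ k; block sizes are [2, 1, 1].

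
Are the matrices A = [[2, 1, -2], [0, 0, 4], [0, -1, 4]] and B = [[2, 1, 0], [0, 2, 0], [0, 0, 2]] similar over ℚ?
Two matrices over a field are similar if and only if they have the same invariant factors.

Both A and B have characteristic polynomial (x - 2)^3 and minimal polynomial (x - 2)^2. Computing further, both have invariant factors x - 2, (x - 2)^2. Hence A and B are similar.

Yes.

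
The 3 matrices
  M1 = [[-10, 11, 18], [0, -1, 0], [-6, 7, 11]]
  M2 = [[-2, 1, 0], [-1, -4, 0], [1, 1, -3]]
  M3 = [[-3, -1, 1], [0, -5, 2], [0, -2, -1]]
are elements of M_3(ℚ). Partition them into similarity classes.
2 classes: {M1}, {M2, M3}

Characteristic polynomials: χ_{M1} = (x - 2)(x + 1)^2, χ_{M2} = (x + 3)^3, χ_{M3} = (x + 3)^3.

{M1}: invariant factors (x - 2)(x + 1)^2.

{M2, M3}: invariant factors x + 3, (x + 3)^2.

Matrices are similar if and only if their invariant-factor lists agree; the partition into similarity classes is {M1}, {M2, M3}.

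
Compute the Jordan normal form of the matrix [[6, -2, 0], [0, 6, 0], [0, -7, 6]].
The characteristic polynomial is det(xI - A) = (x - 6)^3, so the eigenvalues are 6 (algebraic multiplicity 3).

For λ = 6: rank(A - 6I) = 1, rank((A - 6I)^2) = 0. The eigenspace has dimension 3 - 1 = 2, so there are 2 Jordan blocks; the rank sequence gives block sizes [2, 1].

Assembling the blocks gives the Jordan form J above.

J = [[6, 1, 0], [0, 6, 0], [0, 0, 6]]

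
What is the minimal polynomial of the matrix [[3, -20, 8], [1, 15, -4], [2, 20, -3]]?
The characteristic polynomial factors as (x - 5)^3. The minimal polynomial is ∏(x - λ)^{k_λ} where k_λ is the size of the largest Jordan block at λ.

For λ = 5: rank(A - 5I) = 1, and the largest Jordan block has size 2 (the smallest k with rank((A - 5I)^k) = rank((A - 5I)^(k+1))).

So m_A(x) = (x - 5)^2.

m_A(x) = (x - 5)^2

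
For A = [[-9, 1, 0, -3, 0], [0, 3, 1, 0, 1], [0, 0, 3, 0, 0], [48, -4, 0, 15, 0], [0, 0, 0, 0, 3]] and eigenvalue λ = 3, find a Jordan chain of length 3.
We seek v_1 ∈ ker((A - 3I)^3) \ ker((A - 3I)^2), then set v_{i+1} = (A - 3I) v_i.

One such chain is v_1 = [[0, -6, 2, -2, -1]]^T, v_2 = [[0, 1, 0, 0, 0]]^T, v_3 = [[1, 0, 0, -4, 0]]^T. Check: (A - 3I) v_3 = [[0, 0, 0, 0, 0]]^T = 0.

v_1 = [[0, -6, 2, -2, -1]]^T, v_2 = [[0, 1, 0, 0, 0]]^T, v_3 = [[1, 0, 0, -4, 0]]^T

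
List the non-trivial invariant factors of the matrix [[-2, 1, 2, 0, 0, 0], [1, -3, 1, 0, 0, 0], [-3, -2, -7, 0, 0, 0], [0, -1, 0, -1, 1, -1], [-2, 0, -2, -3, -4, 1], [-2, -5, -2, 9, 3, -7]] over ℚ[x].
The Jordan structure of A has elementary divisors (x + 4)^3, (x + 4)^3. Arranging the block sizes at each eigenvalue in decreasing order and taking row products gives the invariant factors.

Invariant factors (smallest first, each dividing the next): (x + 4)^3, (x + 4)^3.

Check: the last factor (x + 4)^3 is the minimal polynomial, and the product (x + 4)^6 is the characteristic polynomial.

(x + 4)^3, (x + 4)^3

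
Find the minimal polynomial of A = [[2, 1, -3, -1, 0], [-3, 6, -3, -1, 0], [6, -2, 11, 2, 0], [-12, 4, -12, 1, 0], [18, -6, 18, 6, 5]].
m_A(x) = (x - 5)^2

The characteristic polynomial factors as (x - 5)^5. The minimal polynomial is ∏(x - λ)^{k_λ} where k_λ is the size of the largest Jordan block at λ.

For λ = 5: rank(A - 5I) = 1, and the largest Jordan block has size 2 (the smallest k with rank((A - 5I)^k) = rank((A - 5I)^(k+1))).

So m_A(x) = (x - 5)^2.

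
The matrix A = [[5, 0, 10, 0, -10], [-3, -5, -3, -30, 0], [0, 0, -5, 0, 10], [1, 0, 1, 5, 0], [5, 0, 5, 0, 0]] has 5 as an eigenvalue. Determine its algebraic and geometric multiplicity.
algebraic multiplicity 2, geometric multiplicity 1

The characteristic polynomial is x(x - 5)^2(x + 5)^2, so the factor x - 5 appears with exponent 2: the algebraic multiplicity is 2.

rank(A - 5I) = 4, so the eigenspace has dimension 5 - 4 = 1: the geometric multiplicity is 1.

Since 1 < 2, A is not diagonalizable.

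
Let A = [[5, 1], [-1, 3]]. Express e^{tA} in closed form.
A has Jordan form J = [[4, 1], [0, 4]] with A = PJP^{-1}, so e^{tA} = P e^{tJ} P^{-1}.

For a Jordan block J_k(λ), e^{tJ_k(λ)} = e^{λt} · (I + tN + t^2 N^2/2! + ... + t^{k-1} N^{k-1}/(k-1)!) where N is the nilpotent superdiagonal part.

Assembling the blocks and conjugating back gives the entries of e^{tA} as shown above.

e^{tA} = [[(t + 1)*e^{4*t}, t*e^{4*t}], [-t*e^{4*t}, (1 - t)*e^{4*t}]]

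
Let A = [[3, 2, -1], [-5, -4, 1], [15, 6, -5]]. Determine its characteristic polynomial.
xI - A = [[x - 3, -2, 1], [5, x + 4, -1], [-15, -6, x + 5]].

Expanding det(xI - A) along the first row:
det(xI - A) = + (x - 3)·det([[x + 4, -1], [-6, x + 5]]) - (-2)·det([[5, -1], [-15, x + 5]]) + (1)·det([[5, x + 4], [-15, -6]]).

Evaluating gives χ_A(x) = x^3 + 6x^2 + 12x + 8 = (x + 2)^3.

χ_A(x) = (x + 2)^3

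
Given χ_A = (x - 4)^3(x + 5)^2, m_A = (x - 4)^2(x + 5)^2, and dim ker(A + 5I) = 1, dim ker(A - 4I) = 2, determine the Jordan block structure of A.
Jordan blocks: (-5, 2), (4, 2), (4, 1)

λ = -5: algebraic multiplicity 2 (exponent in χ_A), largest block size 2 (exponent in m_A), 1 block (geometric multiplicity). This forces block sizes [2].
λ = 4: algebraic multiplicity 3 (exponent in χ_A), largest block size 2 (exponent in m_A), 2 blocks (geometric multiplicity). These force block sizes [2, 1].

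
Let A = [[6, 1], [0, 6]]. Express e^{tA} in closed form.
A has Jordan form J = [[6, 1], [0, 6]] with A = PJP^{-1}, so e^{tA} = P e^{tJ} P^{-1}.

For a Jordan block J_k(λ), e^{tJ_k(λ)} = e^{λt} · (I + tN + t^2 N^2/2! + ... + t^{k-1} N^{k-1}/(k-1)!) where N is the nilpotent superdiagonal part.

Assembling the blocks and conjugating back gives the entries of e^{tA} as shown above.

e^{tA} = [[e^{6*t}, t*e^{6*t}], [0, e^{6*t}]]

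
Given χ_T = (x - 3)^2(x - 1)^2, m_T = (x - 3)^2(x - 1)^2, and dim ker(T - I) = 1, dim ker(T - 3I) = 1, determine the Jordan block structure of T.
Jordan blocks: (1, 2), (3, 2)

λ = 1: algebraic multiplicity 2 (exponent in χ_T), largest block size 2 (exponent in m_T), 1 block (geometric multiplicity). This forces block sizes [2].
λ = 3: algebraic multiplicity 2 (exponent in χ_T), largest block size 2 (exponent in m_T), 1 block (geometric multiplicity). This forces block sizes [2].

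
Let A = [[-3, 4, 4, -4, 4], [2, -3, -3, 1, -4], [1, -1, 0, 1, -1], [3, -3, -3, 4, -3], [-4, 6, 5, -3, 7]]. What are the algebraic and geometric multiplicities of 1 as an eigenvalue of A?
The characteristic polynomial is (x - 1)^5, so the factor x - 1 appears with exponent 5: the algebraic multiplicity is 5.

rank(A - I) = 2, so the eigenspace has dimension 5 - 2 = 3: the geometric multiplicity is 3.

Since 3 < 5, A is not diagonalizable.

algebraic multiplicity 5, geometric multiplicity 3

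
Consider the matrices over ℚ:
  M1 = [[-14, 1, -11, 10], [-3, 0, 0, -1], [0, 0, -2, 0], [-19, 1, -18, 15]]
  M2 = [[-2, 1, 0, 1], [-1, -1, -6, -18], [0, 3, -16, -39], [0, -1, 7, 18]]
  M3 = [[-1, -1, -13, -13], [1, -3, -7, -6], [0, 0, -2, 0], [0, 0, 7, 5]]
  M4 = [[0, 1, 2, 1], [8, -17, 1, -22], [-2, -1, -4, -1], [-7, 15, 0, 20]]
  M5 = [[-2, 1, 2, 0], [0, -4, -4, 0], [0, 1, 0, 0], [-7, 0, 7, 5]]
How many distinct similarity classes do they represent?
Characteristic polynomials: χ_{M1} = (x - 5)(x + 2)^3, χ_{M2} = (x - 5)(x + 2)^3, χ_{M3} = (x - 5)(x + 2)^3, χ_{M4} = (x - 5)(x + 2)^3, χ_{M5} = (x - 5)(x + 2)^3.

{M1, M2, M3, M4}: invariant factors (x - 5)(x + 2)^3.

{M5}: invariant factors x + 2, (x - 5)(x + 2)^2.

Matrices are similar if and only if their invariant-factor lists agree; the partition into similarity classes is {M1, M2, M3, M4}, {M5}.

2 classes: {M1, M2, M3, M4}, {M5}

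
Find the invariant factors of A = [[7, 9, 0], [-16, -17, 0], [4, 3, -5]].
The Jordan structure of A has elementary divisors (x + 5)^2, (x + 5). Arranging the block sizes at each eigenvalue in decreasing order and taking row products gives the invariant factors.

Invariant factors (smallest first, each dividing the next): x + 5, (x + 5)^2.

Check: the last factor (x + 5)^2 is the minimal polynomial, and the product (x + 5)^3 is the characteristic polynomial.

x + 5, (x + 5)^2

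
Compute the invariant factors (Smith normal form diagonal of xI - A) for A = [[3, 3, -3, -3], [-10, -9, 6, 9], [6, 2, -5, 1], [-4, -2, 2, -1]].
The Jordan structure of A has elementary divisors (x + 3)^2, (x + 3)^2. Arranging the block sizes at each eigenvalue in decreasing order and taking row products gives the invariant factors.

Invariant factors (smallest first, each dividing the next): (x + 3)^2, (x + 3)^2.

Check: the last factor (x + 3)^2 is the minimal polynomial, and the product (x + 3)^4 is the characteristic polynomial.

(x + 3)^2, (x + 3)^2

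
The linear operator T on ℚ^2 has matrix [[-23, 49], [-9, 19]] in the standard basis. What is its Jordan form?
J = [[-2, 1], [0, -2]]

The characteristic polynomial is det(xI - A) = (x + 2)^2, so the eigenvalues are -2 (algebraic multiplicity 2).

For λ = -2: rank(A + 2I) = 1, rank((A + 2I)^2) = 0. The eigenspace has dimension 2 - 1 = 1, so there is 1 Jordan block; the rank sequence gives block sizes [2].

Assembling the blocks gives the Jordan form J above.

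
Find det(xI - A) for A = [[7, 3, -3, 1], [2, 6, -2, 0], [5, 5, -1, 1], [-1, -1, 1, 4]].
xI - A = [[x - 7, -3, 3, -1], [-2, x - 6, 2, 0], [-5, -5, x + 1, -1], [1, 1, -1, x - 4]].

Expanding det(xI - A) along the first row:
det(xI - A) = + (x - 7)·det([[x - 6, 2, 0], [-5, x + 1, -1], [1, -1, x - 4]]) - (-3)·det([[-2, 2, 0], [-5, x + 1, -1], [1, -1, x - 4]]) + (3)·det([[-2, x - 6, 0], [-5, -5, -1], [1, 1, x - 4]]) - (-1)·det([[-2, x - 6, 2], [-5, -5, x + 1], [1, 1, -1]]).

Evaluating gives χ_A(x) = x^4 - 16x^3 + 96x^2 - 256x + 256 = (x - 4)^4.

χ_A(x) = (x - 4)^4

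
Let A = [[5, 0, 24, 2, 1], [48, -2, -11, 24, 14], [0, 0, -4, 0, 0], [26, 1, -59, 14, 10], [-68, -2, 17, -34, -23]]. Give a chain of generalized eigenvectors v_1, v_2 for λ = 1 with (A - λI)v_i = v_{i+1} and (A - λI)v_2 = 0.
v_1 = [[-4, 2, 0, 10, -3]]^T, v_2 = [[1, 0, 0, -2, 0]]^T

We seek v_1 ∈ ker((A - I)^2) \ ker(A - I), then set v_{i+1} = (A - I) v_i.

One such chain is v_1 = [[-4, 2, 0, 10, -3]]^T, v_2 = [[1, 0, 0, -2, 0]]^T. Check: (A - I) v_2 = [[0, 0, 0, 0, 0]]^T = 0.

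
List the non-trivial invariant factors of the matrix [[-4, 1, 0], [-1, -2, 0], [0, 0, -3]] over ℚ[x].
The Jordan structure of A has elementary divisors (x + 3)^2, (x + 3). Arranging the block sizes at each eigenvalue in decreasing order and taking row products gives the invariant factors.

Invariant factors (smallest first, each dividing the next): x + 3, (x + 3)^2.

Check: the last factor (x + 3)^2 is the minimal polynomial, and the product (x + 3)^3 is the characteristic polynomial.

x + 3, (x + 3)^2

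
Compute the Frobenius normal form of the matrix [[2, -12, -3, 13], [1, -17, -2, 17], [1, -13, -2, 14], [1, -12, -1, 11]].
R = [[0, 0, 0, -9], [1, 0, 0, 18], [0, 1, 0, -3], [0, 0, 1, -6]]

The invariant factors of A (the non-unit diagonal entries of the Smith normal form of xI - A over ℚ[x]) are (x^2 + 3x - 3)^2, each dividing the next. The characteristic polynomial is their product, (x^2 + 3x - 3)^2.

The rational canonical form is the block-diagonal matrix of companion matrices C(f_i):
R = [[0, 0, 0, -9], [1, 0, 0, 18], [0, 1, 0, -3], [0, 0, 1, -6]].

Note the characteristic polynomial does not split into linear factors over ℚ, so A has no Jordan form over ℚ; the rational canonical form exists over any field.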